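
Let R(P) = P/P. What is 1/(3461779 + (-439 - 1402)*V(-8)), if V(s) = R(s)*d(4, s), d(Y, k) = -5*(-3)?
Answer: 1/3434164 ≈ 2.9119e-7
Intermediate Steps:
d(Y, k) = 15
R(P) = 1
V(s) = 15 (V(s) = 1*15 = 15)
1/(3461779 + (-439 - 1402)*V(-8)) = 1/(3461779 + (-439 - 1402)*15) = 1/(3461779 - 1841*15) = 1/(3461779 - 27615) = 1/3434164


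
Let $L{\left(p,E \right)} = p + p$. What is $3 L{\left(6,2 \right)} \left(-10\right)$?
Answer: $-360$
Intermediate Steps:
$L{\left(p,E \right)} = 2 p$
$3 L{\left(6,2 \right)} \left(-10\right) = 3 \cdot 2 \cdot 6 \left(-10\right) = 3 \cdot 12 \left(-10\right) = 36 \left(-10\right) = -360$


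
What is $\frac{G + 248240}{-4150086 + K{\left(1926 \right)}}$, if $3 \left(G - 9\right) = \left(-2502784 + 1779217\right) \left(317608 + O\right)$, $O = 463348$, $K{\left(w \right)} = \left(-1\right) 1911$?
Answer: $\frac{20928638715}{461333} \approx 45366.0$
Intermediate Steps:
$K{\left(w \right)} = -1911$
$G = -188357996675$ ($G = 9 + \frac{\left(-2502784 + 1779217\right) \left(317608 + 463348\right)}{3} = 9 + \frac{\left(-723567\right) 780956}{3} = 9 + \frac{1}{3} \left(-565073990052\right) = 9 - 188357996684 = -188357996675$)
$\frac{G + 248240}{-4150086 + K{\left(1926 \right)}} = \frac{-188357996675 + 248240}{-4150086 - 1911} = - \frac{188357748435}{-4151997} = \left(-188357748435\right) \left(- \frac{1}{4151997}\right) = \frac{20928638715}{461333}$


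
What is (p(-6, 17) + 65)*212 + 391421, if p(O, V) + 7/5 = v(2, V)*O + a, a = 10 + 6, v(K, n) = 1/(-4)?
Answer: 2043071/5 ≈ 4.0861e+5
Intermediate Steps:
v(K, n) = -¼
a = 16
p(O, V) = 73/5 - O/4 (p(O, V) = -7/5 + (-O/4 + 16) = -7/5 + (16 - O/4) = 73/5 - O/4)
(p(-6, 17) + 65)*212 + 391421 = ((73/5 - ¼*(-6)) + 65)*212 + 391421 = ((73/5 + 3/2) + 65)*212 + 391421 = (161/10 + 65)*212 + 391421 = (811/10)*212 + 391421 = 85966/5 + 391421 = 2043071/5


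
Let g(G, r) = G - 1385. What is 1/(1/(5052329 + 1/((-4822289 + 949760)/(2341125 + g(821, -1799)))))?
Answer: 6521762743160/1290843 ≈ 5.0523e+6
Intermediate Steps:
g(G, r) = -1385 + G
1/(1/(5052329 + 1/((-4822289 + 949760)/(2341125 + g(821, -1799))))) = 1/(1/(5052329 + 1/((-4822289 + 949760)/(2341125 + (-1385 + 821))))) = 1/(1/(5052329 + 1/(-3872529/(2341125 - 564)))) = 1/(1/(5052329 + 1/(-3872529/2340561))) = 1/(1/(5052329 + 1/(-3872529*1/2340561))) = 1/(1/(5052329 + 1/(-1290843/780187))) = 1/(1/(5052329 - 780187/1290843)) = 1/(1/(6521762743160/1290843)) = 1/(1290843/6521762743160) = 6521762743160/1290843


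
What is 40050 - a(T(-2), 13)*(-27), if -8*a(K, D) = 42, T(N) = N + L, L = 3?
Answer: 159633/4 ≈ 39908.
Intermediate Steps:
T(N) = 3 + N (T(N) = N + 3 = 3 + N)
a(K, D) = -21/4 (a(K, D) = -⅛*42 = -21/4)
40050 - a(T(-2), 13)*(-27) = 40050 - (-21)*(-27)/4 = 40050 - 1*567/4 = 40050 - 567/4 = 159633/4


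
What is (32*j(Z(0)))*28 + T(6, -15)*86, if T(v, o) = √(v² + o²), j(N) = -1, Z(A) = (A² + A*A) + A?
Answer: -896 + 258*√29 ≈ 493.37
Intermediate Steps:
Z(A) = A + 2*A² (Z(A) = (A² + A²) + A = 2*A² + A = A + 2*A²)
T(v, o) = √(o² + v²)
(32*j(Z(0)))*28 + T(6, -15)*86 = (32*(-1))*28 + √((-15)² + 6²)*86 = -32*28 + √(225 + 36)*86 = -896 + √261*86 = -896 + (3*√29)*86 = -896 + 258*√29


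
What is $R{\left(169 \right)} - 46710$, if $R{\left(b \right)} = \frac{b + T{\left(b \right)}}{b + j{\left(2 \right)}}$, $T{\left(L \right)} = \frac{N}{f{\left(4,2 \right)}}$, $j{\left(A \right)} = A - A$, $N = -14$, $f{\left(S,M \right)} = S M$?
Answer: $- \frac{31575291}{676} \approx -46709.0$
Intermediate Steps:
$f{\left(S,M \right)} = M S$
$j{\left(A \right)} = 0$
$T{\left(L \right)} = - \frac{7}{4}$ ($T{\left(L \right)} = - \frac{14}{2 \cdot 4} = - \frac{14}{8} = \left(-14\right) \frac{1}{8} = - \frac{7}{4}$)
$R{\left(b \right)} = \frac{- \frac{7}{4} + b}{b}$ ($R{\left(b \right)} = \frac{b - \frac{7}{4}}{b + 0} = \frac{- \frac{7}{4} + b}{b}$)
$R{\left(169 \right)} - 46710 = \frac{- \frac{7}{4} + 169}{169} - 46710 = \frac{1}{169} \cdot \frac{669}{4} - 46710 = \frac{669}{676} - 46710 = - \frac{31575291}{676}$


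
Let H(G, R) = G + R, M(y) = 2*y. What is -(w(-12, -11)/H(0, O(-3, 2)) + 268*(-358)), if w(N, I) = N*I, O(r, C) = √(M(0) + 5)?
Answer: 95944 - 132*√5/5 ≈ 95885.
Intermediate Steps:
O(r, C) = √5 (O(r, C) = √(2*0 + 5) = √(0 + 5) = √5)
w(N, I) = I*N
-(w(-12, -11)/H(0, O(-3, 2)) + 268*(-358)) = -((-11*(-12))/(0 + √5) + 268*(-358)) = -(132/(√5) - 95944) = -(132*(√5/5) - 95944) = -(132*√5/5 - 95944) = -(-95944 + 132*√5/5) = 95944 - 132*√5/5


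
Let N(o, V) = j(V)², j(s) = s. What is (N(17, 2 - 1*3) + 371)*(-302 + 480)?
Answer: 66216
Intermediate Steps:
N(o, V) = V²
(N(17, 2 - 1*3) + 371)*(-302 + 480) = ((2 - 1*3)² + 371)*(-302 + 480) = ((2 - 3)² + 371)*178 = ((-1)² + 371)*178 = (1 + 371)*178 = 372*178 = 66216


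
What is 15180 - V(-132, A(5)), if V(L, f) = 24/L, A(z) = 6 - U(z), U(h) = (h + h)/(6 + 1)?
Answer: 166982/11 ≈ 15180.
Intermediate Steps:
U(h) = 2*h/7 (U(h) = (2*h)/7 = (2*h)*(1/7) = 2*h/7)
A(z) = 6 - 2*z/7
15180 - V(-132, A(5)) = 15180 - 24/(-132) = 15180 - 24*(-1)/132 = 15180 - 1*(-2/11) = 15180 + 2/11 = 166982/11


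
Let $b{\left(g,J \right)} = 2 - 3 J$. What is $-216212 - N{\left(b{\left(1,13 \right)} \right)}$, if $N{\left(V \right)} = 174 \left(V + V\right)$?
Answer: $-203336$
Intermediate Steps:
$N{\left(V \right)} = 348 V$ ($N{\left(V \right)} = 174 \cdot 2 V = 348 V$)
$-216212 - N{\left(b{\left(1,13 \right)} \right)} = -216212 - 348 \left(2 - 39\right) = -216212 - 348 \left(-37\right) = -216212 - -12876 = -216212 + 12876 = -203336$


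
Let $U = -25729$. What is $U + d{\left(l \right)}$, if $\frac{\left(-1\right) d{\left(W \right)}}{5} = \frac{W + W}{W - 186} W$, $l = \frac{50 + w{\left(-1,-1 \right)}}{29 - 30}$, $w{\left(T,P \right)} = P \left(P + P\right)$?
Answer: $- \frac{3048231}{119} \approx -25615.0$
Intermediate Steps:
$w{\left(T,P \right)} = 2 P^{2}$ ($w{\left(T,P \right)} = P 2 P = 2 P^{2}$)
$l = -52$ ($l = \frac{50 + 2 \left(-1\right)^{2}}{29 - 30} = \frac{50 + 2 \cdot 1}{-1} = \left(50 + 2\right) \left(-1\right) = 52 \left(-1\right) = -52$)
$d{\left(W \right)} = - \frac{10 W^{2}}{-186 + W}$ ($d{\left(W \right)} = - 5 \frac{W + W}{W - 186} W = - 5 \frac{2 W}{-186 + W} W = - 5 \frac{2 W^{2}}{-186 + W} = - \frac{10 W^{2}}{-186 + W}$)
$U + d{\left(l \right)} = -25729 - \frac{10 \left(-52\right)^{2}}{-186 - 52} = -25729 - \frac{27040}{-238} = -25729 - 27040 \left(- \frac{1}{238}\right) = -25729 + \frac{13520}{119} = - \frac{3048231}{119}$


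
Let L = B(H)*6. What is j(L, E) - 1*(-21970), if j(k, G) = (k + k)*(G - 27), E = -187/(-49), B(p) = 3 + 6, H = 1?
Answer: 953842/49 ≈ 19466.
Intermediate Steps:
B(p) = 9
E = 187/49 (E = -187*(-1/49) = 187/49 ≈ 3.8163)
L = 54 (L = 9*6 = 54)
j(k, G) = 2*k*(-27 + G) (j(k, G) = (2*k)*(-27 + G) = 2*k*(-27 + G))
j(L, E) - 1*(-21970) = 2*54*(-27 + 187/49) - 1*(-21970) = 2*54*(-1136/49) + 21970 = -122688/49 + 21970 = 953842/49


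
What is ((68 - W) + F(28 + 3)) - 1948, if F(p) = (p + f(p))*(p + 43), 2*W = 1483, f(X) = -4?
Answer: -1247/2 ≈ -623.50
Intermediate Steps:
W = 1483/2 (W = (½)*1483 = 1483/2 ≈ 741.50)
F(p) = (-4 + p)*(43 + p) (F(p) = (p - 4)*(p + 43) = (-4 + p)*(43 + p))
((68 - W) + F(28 + 3)) - 1948 = ((68 - 1*1483/2) + (-172 + (28 + 3)² + 39*(28 + 3))) - 1948 = ((68 - 1483/2) + (-172 + 31² + 39*31)) - 1948 = (-1347/2 + (-172 + 961 + 1209)) - 1948 = (-1347/2 + 1998) - 1948 = 2649/2 - 1948 = -1247/2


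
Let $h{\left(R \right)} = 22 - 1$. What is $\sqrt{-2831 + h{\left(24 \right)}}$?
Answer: $i \sqrt{2810} \approx 53.009 i$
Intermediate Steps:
$h{\left(R \right)} = 21$
$\sqrt{-2831 + h{\left(24 \right)}} = \sqrt{-2831 + 21} = \sqrt{-2810} = i \sqrt{2810}$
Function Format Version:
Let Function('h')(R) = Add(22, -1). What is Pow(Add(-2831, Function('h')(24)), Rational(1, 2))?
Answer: Mul(I, Pow(2810, Rational(1, 2))) ≈ Mul(53.009, I)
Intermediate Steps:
Function('h')(R) = 21
Pow(Add(-2831, Function('h')(24)), Rational(1, 2)) = Pow(Add(-2831, 21), Rational(1, 2)) = Pow(-2810, Rational(1, 2)) = Mul(I, Pow(2810, Rational(1, 2)))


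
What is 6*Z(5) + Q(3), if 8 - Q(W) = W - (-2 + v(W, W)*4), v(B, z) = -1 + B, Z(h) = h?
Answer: 41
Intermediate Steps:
Q(W) = 2 + 3*W (Q(W) = 8 - (W - (-2 + (-1 + W)*4)) = 8 - (W - (-2 + (-4 + 4*W))) = 8 - (W - (-6 + 4*W)) = 8 - (W + (6 - 4*W)) = 8 - (6 - 3*W) = 8 + (-6 + 3*W) = 2 + 3*W)
6*Z(5) + Q(3) = 6*5 + (2 + 3*3) = 30 + (2 + 9) = 30 + 11 = 41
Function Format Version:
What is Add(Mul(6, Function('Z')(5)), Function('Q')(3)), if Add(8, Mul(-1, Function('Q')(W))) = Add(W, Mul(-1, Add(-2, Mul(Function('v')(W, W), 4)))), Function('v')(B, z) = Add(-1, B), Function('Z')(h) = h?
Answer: 41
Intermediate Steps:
Function('Q')(W) = Add(2, Mul(3, W)) (Function('Q')(W) = Add(8, Mul(-1, Add(W, Mul(-1, Add(-2, Mul(Add(-1, W), 4)))))) = Add(8, Mul(-1, Add(W, Mul(-1, Add(-2, Add(-4, Mul(4, W))))))) = Add(8, Mul(-1, Add(W, Mul(-1, Add(-6, Mul(4, W)))))) = Add(8, Mul(-1, Add(W, Add(6, Mul(-4, W))))) = Add(8, Mul(-1, Add(6, Mul(-3, W)))) = Add(8, Add(-6, Mul(3, W))) = Add(2, Mul(3, W)))
Add(Mul(6, Function('Z')(5)), Function('Q')(3)) = Add(Mul(6, 5), Add(2, Mul(3, 3))) = Add(30, Add(2, 9)) = Add(30, 11) = 41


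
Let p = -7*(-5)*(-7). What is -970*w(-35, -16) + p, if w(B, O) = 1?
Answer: -1215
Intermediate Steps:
p = -245 (p = 35*(-7) = -245)
-970*w(-35, -16) + p = -970*1 - 245 = -970 - 245 = -1215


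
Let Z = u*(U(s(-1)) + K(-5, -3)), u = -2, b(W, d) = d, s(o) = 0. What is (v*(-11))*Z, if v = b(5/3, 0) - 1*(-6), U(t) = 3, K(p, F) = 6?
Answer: 1188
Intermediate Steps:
Z = -18 (Z = -2*(3 + 6) = -2*9 = -18)
v = 6 (v = 0 - 1*(-6) = 0 + 6 = 6)
(v*(-11))*Z = (6*(-11))*(-18) = -66*(-18) = 1188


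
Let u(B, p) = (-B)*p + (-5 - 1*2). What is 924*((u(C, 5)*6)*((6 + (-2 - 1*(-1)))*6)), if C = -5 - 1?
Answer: 3825360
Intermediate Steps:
C = -6
u(B, p) = -7 - B*p (u(B, p) = -B*p + (-5 - 2) = -B*p - 7 = -7 - B*p)
924*((u(C, 5)*6)*((6 + (-2 - 1*(-1)))*6)) = 924*(((-7 - 1*(-6)*5)*6)*((6 + (-2 - 1*(-1)))*6)) = 924*(((-7 + 30)*6)*((6 + (-2 + 1))*6)) = 924*((23*6)*((6 - 1)*6)) = 924*(138*(5*6)) = 924*(138*30) = 924*4140 = 3825360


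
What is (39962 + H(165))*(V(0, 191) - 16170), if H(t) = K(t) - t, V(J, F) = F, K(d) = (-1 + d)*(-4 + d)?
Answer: -1057825779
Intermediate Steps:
H(t) = 4 + t**2 - 6*t (H(t) = (4 + t**2 - 5*t) - t = 4 + t**2 - 6*t)
(39962 + H(165))*(V(0, 191) - 16170) = (39962 + (4 + 165**2 - 6*165))*(191 - 16170) = (39962 + (4 + 27225 - 990))*(-15979) = (39962 + 26239)*(-15979) = 66201*(-15979) = -1057825779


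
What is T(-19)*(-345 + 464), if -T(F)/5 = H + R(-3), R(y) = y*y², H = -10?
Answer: 22015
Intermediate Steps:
R(y) = y³
T(F) = 185 (T(F) = -5*(-10 + (-3)³) = -5*(-10 - 27) = -5*(-37) = 185)
T(-19)*(-345 + 464) = 185*(-345 + 464) = 185*119 = 22015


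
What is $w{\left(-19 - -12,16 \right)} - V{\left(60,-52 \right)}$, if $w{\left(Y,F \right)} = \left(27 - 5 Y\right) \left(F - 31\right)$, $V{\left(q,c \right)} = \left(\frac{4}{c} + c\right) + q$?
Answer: $- \frac{12193}{13} \approx -937.92$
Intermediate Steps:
$V{\left(q,c \right)} = c + q + \frac{4}{c}$ ($V{\left(q,c \right)} = \left(c + \frac{4}{c}\right) + q = c + q + \frac{4}{c}$)
$w{\left(Y,F \right)} = \left(-31 + F\right) \left(27 - 5 Y\right)$ ($w{\left(Y,F \right)} = \left(27 - 5 Y\right) \left(-31 + F\right) = \left(-31 + F\right) \left(27 - 5 Y\right)$)
$w{\left(-19 - -12,16 \right)} - V{\left(60,-52 \right)} = \left(-837 + 27 \cdot 16 + 155 \left(-19 - -12\right) - 80 \left(-19 - -12\right)\right) - \left(-52 + 60 + \frac{4}{-52}\right) = \left(-837 + 432 + 155 \left(-19 + 12\right) - 80 \left(-19 + 12\right)\right) - \left(-52 + 60 + 4 \left(- \frac{1}{52}\right)\right) = \left(-837 + 432 + 155 \left(-7\right) - 80 \left(-7\right)\right) - \left(-52 + 60 - \frac{1}{13}\right) = \left(-837 + 432 - 1085 + 560\right) - \frac{103}{13} = -930 - \frac{103}{13} = - \frac{12193}{13}$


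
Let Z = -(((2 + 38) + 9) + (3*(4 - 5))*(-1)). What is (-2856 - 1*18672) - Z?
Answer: -21476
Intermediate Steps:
Z = -52 (Z = -((40 + 9) + (3*(-1))*(-1)) = -(49 - 3*(-1)) = -(49 + 3) = -1*52 = -52)
(-2856 - 1*18672) - Z = (-2856 - 1*18672) - 1*(-52) = (-2856 - 18672) + 52 = -21528 + 52 = -21476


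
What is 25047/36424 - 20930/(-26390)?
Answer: 53935/36424 ≈ 1.4808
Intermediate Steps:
25047/36424 - 20930/(-26390) = 25047*(1/36424) - 20930*(-1/26390) = 25047/36424 + 23/29 = 53935/36424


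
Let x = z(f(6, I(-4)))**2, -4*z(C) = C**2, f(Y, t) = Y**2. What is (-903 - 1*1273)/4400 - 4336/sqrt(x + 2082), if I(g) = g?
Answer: -136/275 - 2168*sqrt(107058)/53529 ≈ -13.746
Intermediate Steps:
z(C) = -C**2/4
x = 104976 (x = (-(6**2)**2/4)**2 = (-1/4*36**2)**2 = (-1/4*1296)**2 = (-324)**2 = 104976)
(-903 - 1*1273)/4400 - 4336/sqrt(x + 2082) = (-903 - 1*1273)/4400 - 4336/sqrt(104976 + 2082) = (-903 - 1273)*(1/4400) - 4336*sqrt(107058)/107058 = -2176*1/4400 - 2168*sqrt(107058)/53529 = -136/275 - 2168*sqrt(107058)/53529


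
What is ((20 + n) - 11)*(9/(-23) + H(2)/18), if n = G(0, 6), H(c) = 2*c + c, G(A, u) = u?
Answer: -20/23 ≈ -0.86957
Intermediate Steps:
H(c) = 3*c
n = 6
((20 + n) - 11)*(9/(-23) + H(2)/18) = ((20 + 6) - 11)*(9/(-23) + (3*2)/18) = (26 - 11)*(9*(-1/23) + 6*(1/18)) = 15*(-9/23 + 1/3) = 15*(-4/69) = -20/23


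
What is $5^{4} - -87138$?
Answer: $87763$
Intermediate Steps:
$5^{4} - -87138 = 625 + 87138 = 87763$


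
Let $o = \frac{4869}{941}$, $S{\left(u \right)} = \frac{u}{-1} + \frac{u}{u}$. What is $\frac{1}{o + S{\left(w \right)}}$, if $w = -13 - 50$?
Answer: $\frac{941}{65093} \approx 0.014456$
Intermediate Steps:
$w = -63$ ($w = -13 - 50 = -63$)
$S{\left(u \right)} = 1 - u$ ($S{\left(u \right)} = u \left(-1\right) + 1 = - u + 1 = 1 - u$)
$o = \frac{4869}{941}$ ($o = 4869 \cdot \frac{1}{941} = \frac{4869}{941} \approx 5.1743$)
$\frac{1}{o + S{\left(w \right)}} = \frac{1}{\frac{4869}{941} + \left(1 - -63\right)} = \frac{1}{\frac{4869}{941} + \left(1 + 63\right)} = \frac{1}{\frac{4869}{941} + 64} = \frac{1}{\frac{65093}{941}} = \frac{941}{65093}$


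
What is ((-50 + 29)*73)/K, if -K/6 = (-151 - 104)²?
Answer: 511/130050 ≈ 0.0039293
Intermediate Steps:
K = -390150 (K = -6*(-151 - 104)² = -6*(-255)² = -6*65025 = -390150)
((-50 + 29)*73)/K = ((-50 + 29)*73)/(-390150) = -21*73*(-1/390150) = -1533*(-1/390150) = 511/130050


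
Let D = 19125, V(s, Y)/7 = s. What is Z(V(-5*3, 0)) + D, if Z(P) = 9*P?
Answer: 18180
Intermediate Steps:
V(s, Y) = 7*s
Z(V(-5*3, 0)) + D = 9*(7*(-5*3)) + 19125 = 9*(7*(-15)) + 19125 = 9*(-105) + 19125 = -945 + 19125 = 18180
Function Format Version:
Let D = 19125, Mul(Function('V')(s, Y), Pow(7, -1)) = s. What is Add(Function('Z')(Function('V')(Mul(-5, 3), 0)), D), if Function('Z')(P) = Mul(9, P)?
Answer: 18180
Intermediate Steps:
Function('V')(s, Y) = Mul(7, s)
Add(Function('Z')(Function('V')(Mul(-5, 3), 0)), D) = Add(Mul(9, Mul(7, Mul(-5, 3))), 19125) = Add(Mul(9, Mul(7, -15)), 19125) = Add(Mul(9, -105), 19125) = Add(-945, 19125) = 18180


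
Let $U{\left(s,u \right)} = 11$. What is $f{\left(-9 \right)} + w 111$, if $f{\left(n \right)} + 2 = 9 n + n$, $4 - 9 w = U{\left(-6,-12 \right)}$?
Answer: $- \frac{535}{3} \approx -178.33$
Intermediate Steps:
$w = - \frac{7}{9}$ ($w = \frac{4}{9} - \frac{11}{9} = - \frac{7}{9} \approx -0.77778$)
$f{\left(n \right)} = -2 + 10 n$ ($f{\left(n \right)} = -2 + \left(9 n + n\right) = -2 + 10 n$)
$f{\left(-9 \right)} + w 111 = \left(-2 + 10 \left(-9\right)\right) - \frac{259}{3} = \left(-2 - 90\right) - \frac{259}{3} = -92 - \frac{259}{3} = - \frac{535}{3}$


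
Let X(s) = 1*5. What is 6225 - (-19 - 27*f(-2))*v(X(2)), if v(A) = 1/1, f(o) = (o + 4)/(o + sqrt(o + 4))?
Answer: 6190 - 27*sqrt(2) ≈ 6151.8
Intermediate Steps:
X(s) = 5
f(o) = (4 + o)/(o + sqrt(4 + o))
v(A) = 1
6225 - (-19 - 27*f(-2))*v(X(2)) = 6225 - (-19 - 27*(4 - 2)/(-2 + sqrt(4 - 2))) = 6225 - (-19 - 27*2/(-2 + sqrt(2))) = 6225 - (-19 - 54/(-2 + sqrt(2))) = 6225 + (19 + 54/(-2 + sqrt(2))) = 6244 + 54/(-2 + sqrt(2))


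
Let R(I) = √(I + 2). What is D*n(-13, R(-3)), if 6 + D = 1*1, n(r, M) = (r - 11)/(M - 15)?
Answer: -900/113 - 60*I/113 ≈ -7.9646 - 0.53097*I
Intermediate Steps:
R(I) = √(2 + I)
n(r, M) = (-11 + r)/(-15 + M)
D = -5 (D = -6 + 1*1 = -6 + 1 = -5)
D*n(-13, R(-3)) = -5*(-11 - 13)/(-15 + √(2 - 3)) = -5*(-24)/(-15 + √(-1)) = -5*(-24)/(-15 + I) = -5*(-15 - I)/226*(-24) = -(-60)*(-15 - I)/113 = 60*(-15 - I)/113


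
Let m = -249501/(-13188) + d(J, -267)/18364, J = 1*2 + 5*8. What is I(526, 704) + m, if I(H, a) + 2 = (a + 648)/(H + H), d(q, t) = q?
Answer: 13805213871/758267924 ≈ 18.206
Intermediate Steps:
J = 42 (J = 2 + 40 = 42)
m = 54552265/2883148 (m = -249501/(-13188) + 42/18364 = -249501*(-1/13188) + 42*(1/18364) = 11881/628 + 21/9182 = 54552265/2883148 ≈ 18.921)
I(H, a) = -2 + (648 + a)/(2*H) (I(H, a) = -2 + (a + 648)/(H + H) = -2 + (648 + a)/((2*H)) = -2 + (648 + a)*(1/(2*H)) = -2 + (648 + a)/(2*H))
I(526, 704) + m = (1/2)*(648 + 704 - 4*526)/526 + 54552265/2883148 = (1/2)*(1/526)*(648 + 704 - 2104) + 54552265/2883148 = (1/2)*(1/526)*(-752) + 54552265/2883148 = -188/263 + 54552265/2883148 = 13805213871/758267924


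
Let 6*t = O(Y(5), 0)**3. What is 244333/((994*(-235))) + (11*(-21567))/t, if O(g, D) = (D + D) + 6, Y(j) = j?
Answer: -9237497803/1401540 ≈ -6591.0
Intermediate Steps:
O(g, D) = 6 + 2*D (O(g, D) = 2*D + 6 = 6 + 2*D)
t = 36 (t = (6 + 2*0)**3/6 = (6 + 0)**3/6 = (1/6)*6**3 = (1/6)*216 = 36)
244333/((994*(-235))) + (11*(-21567))/t = 244333/((994*(-235))) + (11*(-21567))/36 = 244333/(-233590) - 237237*1/36 = 244333*(-1/233590) - 79079/12 = -244333/233590 - 79079/12 = -9237497803/1401540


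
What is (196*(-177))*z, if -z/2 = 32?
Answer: 2220288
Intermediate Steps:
z = -64 (z = -2*32 = -64)
(196*(-177))*z = (196*(-177))*(-64) = -34692*(-64) = 2220288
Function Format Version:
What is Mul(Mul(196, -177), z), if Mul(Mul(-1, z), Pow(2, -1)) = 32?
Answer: 2220288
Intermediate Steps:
z = -64 (z = Mul(-2, 32) = -64)
Mul(Mul(196, -177), z) = Mul(Mul(196, -177), -64) = Mul(-34692, -64) = 2220288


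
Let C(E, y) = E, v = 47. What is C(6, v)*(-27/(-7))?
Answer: 162/7 ≈ 23.143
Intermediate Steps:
C(6, v)*(-27/(-7)) = 6*(-27/(-7)) = 6*(-27*(-⅐)) = 6*(27/7) = 162/7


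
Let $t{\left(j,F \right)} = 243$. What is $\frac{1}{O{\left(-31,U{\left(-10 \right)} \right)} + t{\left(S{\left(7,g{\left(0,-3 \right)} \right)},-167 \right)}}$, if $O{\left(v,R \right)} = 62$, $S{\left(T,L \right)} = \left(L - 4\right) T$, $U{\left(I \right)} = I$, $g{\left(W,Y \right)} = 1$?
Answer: $\frac{1}{305} \approx 0.0032787$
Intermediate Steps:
$S{\left(T,L \right)} = T \left(-4 + L\right)$ ($S{\left(T,L \right)} = \left(-4 + L\right) T = T \left(-4 + L\right)$)
$\frac{1}{O{\left(-31,U{\left(-10 \right)} \right)} + t{\left(S{\left(7,g{\left(0,-3 \right)} \right)},-167 \right)}} = \frac{1}{62 + 243} = \frac{1}{305}$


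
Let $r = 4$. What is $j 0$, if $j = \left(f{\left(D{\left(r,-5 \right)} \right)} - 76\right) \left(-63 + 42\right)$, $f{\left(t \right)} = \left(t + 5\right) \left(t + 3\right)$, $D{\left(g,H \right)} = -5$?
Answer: $0$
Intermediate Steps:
$f{\left(t \right)} = \left(3 + t\right) \left(5 + t\right)$ ($f{\left(t \right)} = \left(5 + t\right) \left(3 + t\right) = \left(3 + t\right) \left(5 + t\right)$)
$j = 1596$ ($j = \left(\left(15 + \left(-5\right)^{2} + 8 \left(-5\right)\right) - 76\right) \left(-63 + 42\right) = \left(\left(15 + 25 - 40\right) - 76\right) \left(-21\right) = \left(0 - 76\right) \left(-21\right) = \left(-76\right) \left(-21\right) = 1596$)
$j 0 = 1596 \cdot 0 = 0$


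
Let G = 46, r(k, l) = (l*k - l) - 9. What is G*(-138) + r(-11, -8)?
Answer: -6261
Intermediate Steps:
r(k, l) = -9 - l + k*l (r(k, l) = (k*l - l) - 9 = (-l + k*l) - 9 = -9 - l + k*l)
G*(-138) + r(-11, -8) = 46*(-138) + (-9 - 1*(-8) - 11*(-8)) = -6348 + (-9 + 8 + 88) = -6348 + 87 = -6261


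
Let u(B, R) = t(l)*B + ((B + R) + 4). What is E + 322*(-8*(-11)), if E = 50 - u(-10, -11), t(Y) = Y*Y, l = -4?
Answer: 28563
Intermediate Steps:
t(Y) = Y**2
u(B, R) = 4 + R + 17*B (u(B, R) = (-4)**2*B + ((B + R) + 4) = 16*B + (4 + B + R) = 4 + R + 17*B)
E = 227 (E = 50 - (4 - 11 + 17*(-10)) = 50 - (4 - 11 - 170) = 50 - 1*(-177) = 50 + 177 = 227)
E + 322*(-8*(-11)) = 227 + 322*(-8*(-11)) = 227 + 322*88 = 227 + 28336 = 28563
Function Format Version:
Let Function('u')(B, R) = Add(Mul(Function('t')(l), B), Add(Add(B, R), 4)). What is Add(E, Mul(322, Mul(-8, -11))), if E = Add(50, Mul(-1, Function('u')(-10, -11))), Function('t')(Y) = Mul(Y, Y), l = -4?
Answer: 28563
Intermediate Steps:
Function('t')(Y) = Pow(Y, 2)
Function('u')(B, R) = Add(4, R, Mul(17, B)) (Function('u')(B, R) = Add(Mul(Pow(-4, 2), B), Add(Add(B, R), 4)) = Add(Mul(16, B), Add(4, B, R)) = Add(4, R, Mul(17, B)))
E = 227 (E = Add(50, Mul(-1, Add(4, -11, Mul(17, -10)))) = Add(50, Mul(-1, Add(4, -11, -170))) = Add(50, Mul(-1, -177)) = Add(50, 177) = 227)
Add(E, Mul(322, Mul(-8, -11))) = Add(227, Mul(322, Mul(-8, -11))) = Add(227, Mul(322, 88)) = Add(227, 28336) = 28563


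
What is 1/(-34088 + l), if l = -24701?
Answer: -1/58789 ≈ -1.7010e-5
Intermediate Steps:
1/(-34088 + l) = 1/(-34088 - 24701) = 1/(-58789) = -1/58789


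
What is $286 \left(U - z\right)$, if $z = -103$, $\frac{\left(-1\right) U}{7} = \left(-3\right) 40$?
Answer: $269698$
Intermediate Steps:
$U = 840$ ($U = - 7 \left(\left(-3\right) 40\right) = \left(-7\right) \left(-120\right) = 840$)
$286 \left(U - z\right) = 286 \left(840 - -103\right) = 286 \left(840 + 103\right) = 286 \cdot 943 = 269698$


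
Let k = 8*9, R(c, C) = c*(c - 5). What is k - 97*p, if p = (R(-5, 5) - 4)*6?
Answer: -26700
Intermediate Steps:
R(c, C) = c*(-5 + c)
p = 276 (p = (-5*(-5 - 5) - 4)*6 = (-5*(-10) - 4)*6 = (50 - 4)*6 = 46*6 = 276)
k = 72
k - 97*p = 72 - 97*276 = 72 - 26772 = -26700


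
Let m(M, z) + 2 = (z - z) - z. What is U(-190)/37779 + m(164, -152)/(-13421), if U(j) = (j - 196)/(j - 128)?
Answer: -898438897/80618081481 ≈ -0.011144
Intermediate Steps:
m(M, z) = -2 - z (m(M, z) = -2 + ((z - z) - z) = -2 + (0 - z) = -2 - z)
U(j) = (-196 + j)/(-128 + j)
U(-190)/37779 + m(164, -152)/(-13421) = ((-196 - 190)/(-128 - 190))/37779 + (-2 - 1*(-152))/(-13421) = (-386/(-318))*(1/37779) + (-2 + 152)*(-1/13421) = -1/318*(-386)*(1/37779) + 150*(-1/13421) = (193/159)*(1/37779) - 150/13421 = 193/6006861 - 150/13421 = -898438897/80618081481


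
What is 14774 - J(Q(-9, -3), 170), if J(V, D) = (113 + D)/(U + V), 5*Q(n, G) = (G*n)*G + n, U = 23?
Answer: 73587/5 ≈ 14717.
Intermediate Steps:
Q(n, G) = n/5 + n*G²/5 (Q(n, G) = ((G*n)*G + n)/5 = (n*G² + n)/5 = (n + n*G²)/5 = n/5 + n*G²/5)
J(V, D) = (113 + D)/(23 + V)
14774 - J(Q(-9, -3), 170) = 14774 - (113 + 170)/(23 + (⅕)*(-9)*(1 + (-3)²)) = 14774 - 283/(23 + (⅕)*(-9)*(1 + 9)) = 14774 - 283/(23 + (⅕)*(-9)*10) = 14774 - 283/(23 - 18) = 14774 - 283/5 = 73587/5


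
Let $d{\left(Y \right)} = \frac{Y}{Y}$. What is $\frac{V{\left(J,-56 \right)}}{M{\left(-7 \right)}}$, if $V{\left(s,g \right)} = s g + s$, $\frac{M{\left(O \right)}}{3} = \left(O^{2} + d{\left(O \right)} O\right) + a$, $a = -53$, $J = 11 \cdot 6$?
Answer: $110$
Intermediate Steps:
$J = 66$
$d{\left(Y \right)} = 1$
$M{\left(O \right)} = -159 + 3 O + 3 O^{2}$ ($M{\left(O \right)} = 3 \left(\left(O^{2} + 1 O\right) - 53\right) = 3 \left(\left(O^{2} + O\right) - 53\right) = 3 \left(\left(O + O^{2}\right) - 53\right) = 3 \left(-53 + O + O^{2}\right) = -159 + 3 O + 3 O^{2}$)
$V{\left(s,g \right)} = s + g s$ ($V{\left(s,g \right)} = g s + s = s + g s$)
$\frac{V{\left(J,-56 \right)}}{M{\left(-7 \right)}} = \frac{66 \left(1 - 56\right)}{-159 + 3 \left(-7\right) + 3 \left(-7\right)^{2}} = \frac{66 \left(-55\right)}{-159 - 21 + 3 \cdot 49} = - \frac{3630}{-159 - 21 + 147} = - \frac{3630}{-33} = \left(-3630\right) \left(- \frac{1}{33}\right) = 110$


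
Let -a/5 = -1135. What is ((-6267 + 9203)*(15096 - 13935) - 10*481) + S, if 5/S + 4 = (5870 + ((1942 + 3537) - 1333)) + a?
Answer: 53396759687/15687 ≈ 3.4039e+6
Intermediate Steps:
a = 5675 (a = -5*(-1135) = 5675)
S = 5/15687 (S = 5/(-4 + ((5870 + ((1942 + 3537) - 1333)) + 5675)) = 5/(-4 + ((5870 + (5479 - 1333)) + 5675)) = 5/(-4 + ((5870 + 4146) + 5675)) = 5/(-4 + (10016 + 5675)) = 5/(-4 + 15691) = 5/15687 ≈ 0.00031874)
((-6267 + 9203)*(15096 - 13935) - 10*481) + S = ((-6267 + 9203)*(15096 - 13935) - 10*481) + 5/15687 = (2936*1161 - 4810) + 5/15687 = (3408696 - 4810) + 5/15687 = 3403886 + 5/15687 = 53396759687/15687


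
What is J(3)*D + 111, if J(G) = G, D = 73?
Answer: 330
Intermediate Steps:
J(3)*D + 111 = 3*73 + 111 = 219 + 111 = 330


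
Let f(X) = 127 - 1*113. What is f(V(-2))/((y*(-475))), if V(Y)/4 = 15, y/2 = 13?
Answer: -7/6175 ≈ -0.0011336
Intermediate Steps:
y = 26 (y = 2*13 = 26)
V(Y) = 60 (V(Y) = 4*15 = 60)
f(X) = 14 (f(X) = 127 - 113 = 14)
f(V(-2))/((y*(-475))) = 14/((26*(-475))) = 14/(-12350) = 14*(-1/12350) = -7/6175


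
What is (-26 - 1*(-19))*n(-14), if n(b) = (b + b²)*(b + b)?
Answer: 35672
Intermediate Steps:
n(b) = 2*b*(b + b²) (n(b) = (b + b²)*(2*b) = 2*b*(b + b²))
(-26 - 1*(-19))*n(-14) = (-26 - 1*(-19))*(2*(-14)²*(1 - 14)) = (-26 + 19)*(2*196*(-13)) = -7*(-5096) = 35672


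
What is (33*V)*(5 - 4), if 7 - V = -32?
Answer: 1287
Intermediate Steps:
V = 39 (V = 7 - 1*(-32) = 7 + 32 = 39)
(33*V)*(5 - 4) = (33*39)*(5 - 4) = 1287*1 = 1287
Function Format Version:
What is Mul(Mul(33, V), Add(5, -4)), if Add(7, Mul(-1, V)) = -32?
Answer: 1287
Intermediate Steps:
V = 39 (V = Add(7, Mul(-1, -32)) = Add(7, 32) = 39)
Mul(Mul(33, V), Add(5, -4)) = Mul(Mul(33, 39), Add(5, -4)) = Mul(1287, 1) = 1287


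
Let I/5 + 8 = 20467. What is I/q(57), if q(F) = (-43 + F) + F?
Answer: 102295/71 ≈ 1440.8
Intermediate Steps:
q(F) = -43 + 2*F
I = 102295 (I = -40 + 5*20467 = -40 + 102335 = 102295)
I/q(57) = 102295/(-43 + 2*57) = 102295/(-43 + 114) = 102295/71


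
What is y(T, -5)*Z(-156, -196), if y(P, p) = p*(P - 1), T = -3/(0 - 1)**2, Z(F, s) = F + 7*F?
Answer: -24960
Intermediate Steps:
Z(F, s) = 8*F
T = -3 (T = -3/((-1)**2) = -3/1 = -3*1 = -3)
y(P, p) = p*(-1 + P)
y(T, -5)*Z(-156, -196) = (-5*(-1 - 3))*(8*(-156)) = -5*(-4)*(-1248) = 20*(-1248) = -24960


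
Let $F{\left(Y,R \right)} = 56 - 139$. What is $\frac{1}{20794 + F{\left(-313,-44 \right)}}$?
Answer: $\frac{1}{20711} \approx 4.8284 \cdot 10^{-5}$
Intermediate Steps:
$F{\left(Y,R \right)} = -83$ ($F{\left(Y,R \right)} = 56 - 139 = -83$)
$\frac{1}{20794 + F{\left(-313,-44 \right)}} = \frac{1}{20794 - 83} = \frac{1}{20711}$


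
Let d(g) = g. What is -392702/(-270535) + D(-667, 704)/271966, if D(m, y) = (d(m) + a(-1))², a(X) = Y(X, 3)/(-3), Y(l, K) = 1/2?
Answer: 8179912591567/2648747585160 ≈ 3.0882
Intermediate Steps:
Y(l, K) = ½
a(X) = -⅙ (a(X) = (½)/(-3) = (½)*(-⅓) = -⅙)
D(m, y) = (-⅙ + m)² (D(m, y) = (m - ⅙)² = (-⅙ + m)²)
-392702/(-270535) + D(-667, 704)/271966 = -392702/(-270535) + ((-1 + 6*(-667))²/36)/271966 = -392702*(-1/270535) + ((-1 - 4002)²/36)*(1/271966) = 392702/270535 + ((1/36)*(-4003)²)*(1/271966) = 392702/270535 + ((1/36)*16024009)*(1/271966) = 392702/270535 + (16024009/36)*(1/271966) = 392702/270535 + 16024009/9790776 = 8179912591567/2648747585160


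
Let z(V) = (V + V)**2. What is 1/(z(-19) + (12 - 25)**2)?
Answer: 1/1613 ≈ 0.00061996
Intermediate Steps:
z(V) = 4*V**2 (z(V) = (2*V)**2 = 4*V**2)
1/(z(-19) + (12 - 25)**2) = 1/(4*(-19)**2 + (12 - 25)**2) = 1/(4*361 + (-13)**2) = 1/(1444 + 169) = 1/1613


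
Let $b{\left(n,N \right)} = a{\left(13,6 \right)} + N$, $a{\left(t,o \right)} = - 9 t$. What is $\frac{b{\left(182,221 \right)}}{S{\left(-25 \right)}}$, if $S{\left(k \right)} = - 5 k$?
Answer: $\frac{104}{125} \approx 0.832$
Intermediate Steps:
$b{\left(n,N \right)} = -117 + N$ ($b{\left(n,N \right)} = \left(-9\right) 13 + N = -117 + N$)
$\frac{b{\left(182,221 \right)}}{S{\left(-25 \right)}} = \frac{-117 + 221}{\left(-5\right) \left(-25\right)} = \frac{104}{125}$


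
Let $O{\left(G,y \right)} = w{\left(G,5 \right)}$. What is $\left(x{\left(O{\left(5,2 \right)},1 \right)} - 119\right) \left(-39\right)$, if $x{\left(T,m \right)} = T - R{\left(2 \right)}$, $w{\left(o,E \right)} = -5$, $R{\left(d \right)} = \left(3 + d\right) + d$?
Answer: $5109$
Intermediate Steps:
$R{\left(d \right)} = 3 + 2 d$
$O{\left(G,y \right)} = -5$
$x{\left(T,m \right)} = -7 + T$ ($x{\left(T,m \right)} = T - \left(3 + 2 \cdot 2\right) = T - \left(3 + 4\right) = T - 7 = -7 + T$)
$\left(x{\left(O{\left(5,2 \right)},1 \right)} - 119\right) \left(-39\right) = \left(\left(-7 - 5\right) - 119\right) \left(-39\right) = \left(-12 - 119\right) \left(-39\right) = \left(-131\right) \left(-39\right) = 5109$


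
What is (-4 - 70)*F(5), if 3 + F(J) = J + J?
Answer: -518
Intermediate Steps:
F(J) = -3 + 2*J (F(J) = -3 + (J + J) = -3 + 2*J)
(-4 - 70)*F(5) = (-4 - 70)*(-3 + 2*5) = -74*(-3 + 10) = -74*7 = -518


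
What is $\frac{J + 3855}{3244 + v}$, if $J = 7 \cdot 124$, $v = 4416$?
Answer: $\frac{4723}{7660} \approx 0.61658$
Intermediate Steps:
$J = 868$
$\frac{J + 3855}{3244 + v} = \frac{868 + 3855}{3244 + 4416} = \frac{4723}{7660}$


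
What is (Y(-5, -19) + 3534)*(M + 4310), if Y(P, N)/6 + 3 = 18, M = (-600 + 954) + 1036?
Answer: 20656800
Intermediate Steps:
M = 1390 (M = 354 + 1036 = 1390)
Y(P, N) = 90 (Y(P, N) = -18 + 6*18 = -18 + 108 = 90)
(Y(-5, -19) + 3534)*(M + 4310) = (90 + 3534)*(1390 + 4310) = 3624*5700 = 20656800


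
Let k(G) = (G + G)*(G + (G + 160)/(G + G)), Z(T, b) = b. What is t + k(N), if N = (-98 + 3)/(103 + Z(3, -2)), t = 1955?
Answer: 21583570/10201 ≈ 2115.8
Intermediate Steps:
N = -95/101 (N = (-98 + 3)/(103 - 2) = -95/101 ≈ -0.94059)
k(G) = 2*G*(G + (160 + G)/(2*G)) (k(G) = (2*G)*(G + (160 + G)/((2*G))) = (2*G)*(G + (160 + G)*(1/(2*G))) = (2*G)*(G + (160 + G)/(2*G)) = 2*G*(G + (160 + G)/(2*G)))
t + k(N) = 1955 + (160 - 95/101 + 2*(-95/101)²) = 1955 + (160 - 95/101 + 2*(9025/10201)) = 1955 + (160 - 95/101 + 18050/10201) = 1955 + 1640615/10201 = 21583570/10201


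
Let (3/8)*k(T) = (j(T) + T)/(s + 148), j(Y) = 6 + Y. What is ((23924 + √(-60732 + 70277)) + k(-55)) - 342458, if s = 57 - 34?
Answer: -163408774/513 + √9545 ≈ -3.1844e+5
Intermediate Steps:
s = 23
k(T) = 16/171 + 16*T/513 (k(T) = 8*(((6 + T) + T)/(23 + 148))/3 = 8*((6 + 2*T)/171)/3 = 8*((6 + 2*T)*(1/171))/3 = 8*(2/57 + 2*T/171)/3 = 16/171 + 16*T/513)
((23924 + √(-60732 + 70277)) + k(-55)) - 342458 = ((23924 + √(-60732 + 70277)) + (16/171 + (16/513)*(-55))) - 342458 = ((23924 + √9545) + (16/171 - 880/513)) - 342458 = ((23924 + √9545) - 832/513) - 342458 = (12272180/513 + √9545) - 342458 = -163408774/513 + √9545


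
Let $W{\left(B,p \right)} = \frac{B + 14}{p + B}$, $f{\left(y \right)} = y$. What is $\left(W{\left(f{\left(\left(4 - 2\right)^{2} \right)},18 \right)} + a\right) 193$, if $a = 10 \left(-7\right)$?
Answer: $- \frac{146873}{11} \approx -13352.0$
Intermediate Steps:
$a = -70$
$W{\left(B,p \right)} = \frac{14 + B}{B + p}$
$\left(W{\left(f{\left(\left(4 - 2\right)^{2} \right)},18 \right)} + a\right) 193 = \left(\frac{14 + \left(4 - 2\right)^{2}}{\left(4 - 2\right)^{2} + 18} - 70\right) 193 = \left(\frac{14 + 2^{2}}{2^{2} + 18} - 70\right) 193 = \left(\frac{14 + 4}{4 + 18} - 70\right) 193 = \left(\frac{1}{22} \cdot 18 - 70\right) 193 = \left(\frac{9}{11} - 70\right) 193 = \left(- \frac{761}{11}\right) 193 = - \frac{146873}{11}$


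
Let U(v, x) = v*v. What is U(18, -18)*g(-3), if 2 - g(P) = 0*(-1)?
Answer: 648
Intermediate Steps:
g(P) = 2 (g(P) = 2 - 0*(-1) = 2 - 1*0 = 2 + 0 = 2)
U(v, x) = v²
U(18, -18)*g(-3) = 18²*2 = 324*2 = 648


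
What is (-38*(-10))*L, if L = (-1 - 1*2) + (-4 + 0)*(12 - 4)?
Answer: -13300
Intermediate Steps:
L = -35 (L = (-1 - 2) - 4*8 = -3 - 32 = -35)
(-38*(-10))*L = -38*(-10)*(-35) = 380*(-35) = -13300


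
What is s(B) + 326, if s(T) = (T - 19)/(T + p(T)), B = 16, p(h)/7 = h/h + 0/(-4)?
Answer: 7495/23 ≈ 325.87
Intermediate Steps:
p(h) = 7 (p(h) = 7*(h/h + 0/(-4)) = 7*(1 + 0*(-¼)) = 7*(1 + 0) = 7*1 = 7)
s(T) = (-19 + T)/(7 + T) (s(T) = (T - 19)/(T + 7) = (-19 + T)/(7 + T))
s(B) + 326 = (-19 + 16)/(7 + 16) + 326 = -3/23 + 326 = 7495/23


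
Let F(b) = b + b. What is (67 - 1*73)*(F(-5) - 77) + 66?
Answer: 588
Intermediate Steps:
F(b) = 2*b
(67 - 1*73)*(F(-5) - 77) + 66 = (67 - 1*73)*(2*(-5) - 77) + 66 = (67 - 73)*(-10 - 77) + 66 = -6*(-87) + 66 = 522 + 66 = 588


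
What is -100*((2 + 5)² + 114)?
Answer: -16300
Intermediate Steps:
-100*((2 + 5)² + 114) = -100*(7² + 114) = -100*(49 + 114) = -100*163 = -16300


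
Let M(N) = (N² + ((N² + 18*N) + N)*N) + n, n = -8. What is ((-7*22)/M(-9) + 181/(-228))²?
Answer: 37999654225/40531352976 ≈ 0.93754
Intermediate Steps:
M(N) = -8 + N² + N*(N² + 19*N) (M(N) = (N² + ((N² + 18*N) + N)*N) - 8 = (N² + (N² + 19*N)*N) - 8 = (N² + N*(N² + 19*N)) - 8 = -8 + N² + N*(N² + 19*N))
((-7*22)/M(-9) + 181/(-228))² = ((-7*22)/(-8 + (-9)³ + 20*(-9)²) + 181/(-228))² = (-154/(-8 - 729 + 20*81) + 181*(-1/228))² = (-154/(-8 - 729 + 1620) - 181/228)² = (-154/883 - 181/228)² = (-194935/201324)² = 37999654225/40531352976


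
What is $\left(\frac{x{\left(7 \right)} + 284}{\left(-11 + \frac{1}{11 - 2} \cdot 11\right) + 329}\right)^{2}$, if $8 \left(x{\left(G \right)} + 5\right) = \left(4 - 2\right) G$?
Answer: $\frac{102151449}{132066064} \approx 0.77349$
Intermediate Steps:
$x{\left(G \right)} = -5 + \frac{G}{4}$ ($x{\left(G \right)} = -5 + \frac{\left(4 - 2\right) G}{8} = -5 + \frac{2 G}{8} = -5 + \frac{G}{4}$)
$\left(\frac{x{\left(7 \right)} + 284}{\left(-11 + \frac{1}{11 - 2} \cdot 11\right) + 329}\right)^{2} = \left(\frac{\left(-5 + \frac{1}{4} \cdot 7\right) + 284}{\left(-11 + \frac{1}{11 - 2} \cdot 11\right) + 329}\right)^{2} = \left(\frac{\left(-5 + \frac{7}{4}\right) + 284}{\left(-11 + \frac{1}{9} \cdot 11\right) + 329}\right)^{2} = \left(\frac{- \frac{13}{4} + 284}{\left(-11 + \frac{1}{9} \cdot 11\right) + 329}\right)^{2} = \left(\frac{1123}{4 \left(\left(-11 + \frac{11}{9}\right) + 329\right)}\right)^{2} = \left(\frac{1123}{4 \left(- \frac{88}{9} + 329\right)}\right)^{2} = \left(\frac{1123}{4 \cdot \frac{2873}{9}}\right)^{2} = \left(\frac{1123}{4} \cdot \frac{9}{2873}\right)^{2} = \left(\frac{10107}{11492}\right)^{2} = \frac{102151449}{132066064}$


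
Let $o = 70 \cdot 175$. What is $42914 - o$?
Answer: $30664$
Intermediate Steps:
$o = 12250$
$42914 - o = 42914 - 12250 = 30664$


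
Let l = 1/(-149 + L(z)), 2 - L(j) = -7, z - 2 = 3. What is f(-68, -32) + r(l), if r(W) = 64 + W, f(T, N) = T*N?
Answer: 313599/140 ≈ 2240.0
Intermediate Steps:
z = 5 (z = 2 + 3 = 5)
L(j) = 9 (L(j) = 2 - 1*(-7) = 2 + 7 = 9)
f(T, N) = N*T
l = -1/140 (l = 1/(-149 + 9) = 1/(-140) = -1/140 ≈ -0.0071429)
f(-68, -32) + r(l) = -32*(-68) + (64 - 1/140) = 2176 + 8959/140 = 313599/140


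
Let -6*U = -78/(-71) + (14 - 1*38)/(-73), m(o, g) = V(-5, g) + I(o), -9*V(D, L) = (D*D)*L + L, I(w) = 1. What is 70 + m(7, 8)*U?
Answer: 390073/5183 ≈ 75.260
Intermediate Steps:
V(D, L) = -L/9 - L*D²/9 (V(D, L) = -((D*D)*L + L)/9 = -(D²*L + L)/9 = -(L*D² + L)/9 = -(L + L*D²)/9 = -L/9 - L*D²/9)
m(o, g) = 1 - 26*g/9 (m(o, g) = -g*(1 + (-5)²)/9 + 1 = -g*(1 + 25)/9 + 1 = -⅑*g*26 + 1 = -26*g/9 + 1 = 1 - 26*g/9)
U = -1233/5183 (U = -(-78/(-71) + (14 - 1*38)/(-73))/6 = -(-78*(-1/71) + (14 - 38)*(-1/73))/6 = -(78/71 - 24*(-1/73))/6 = -(78/71 + 24/73)/6 = -⅙*7398/5183 = -1233/5183 ≈ -0.23789)
70 + m(7, 8)*U = 70 + (1 - 26/9*8)*(-1233/5183) = 70 + (1 - 208/9)*(-1233/5183) = 70 - 199/9*(-1233/5183) = 70 + 27263/5183 = 390073/5183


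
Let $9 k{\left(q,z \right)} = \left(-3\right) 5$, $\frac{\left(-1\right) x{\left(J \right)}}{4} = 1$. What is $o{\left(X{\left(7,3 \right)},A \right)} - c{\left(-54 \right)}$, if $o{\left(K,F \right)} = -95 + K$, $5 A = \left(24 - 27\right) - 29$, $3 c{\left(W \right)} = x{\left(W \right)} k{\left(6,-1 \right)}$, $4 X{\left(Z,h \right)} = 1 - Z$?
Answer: $- \frac{1777}{18} \approx -98.722$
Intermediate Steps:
$x{\left(J \right)} = -4$ ($x{\left(J \right)} = \left(-4\right) 1 = -4$)
$X{\left(Z,h \right)} = \frac{1}{4} - \frac{Z}{4}$ ($X{\left(Z,h \right)} = \frac{1 - Z}{4} = \frac{1}{4} - \frac{Z}{4}$)
$k{\left(q,z \right)} = - \frac{5}{3}$ ($k{\left(q,z \right)} = \frac{\left(-3\right) 5}{9} = \frac{1}{9} \left(-15\right) = - \frac{5}{3}$)
$c{\left(W \right)} = \frac{20}{9}$ ($c{\left(W \right)} = \frac{\left(-4\right) \left(- \frac{5}{3}\right)}{3} = \frac{1}{3} \cdot \frac{20}{3} = \frac{20}{9}$)
$A = - \frac{32}{5}$ ($A = \frac{\left(24 - 27\right) - 29}{5} = \frac{-3 - 29}{5} = \frac{1}{5} \left(-32\right) = - \frac{32}{5} \approx -6.4$)
$o{\left(X{\left(7,3 \right)},A \right)} - c{\left(-54 \right)} = \left(-95 + \left(\frac{1}{4} - \frac{7}{4}\right)\right) - \frac{20}{9} = \left(-95 - \frac{3}{2}\right) - \frac{20}{9} = - \frac{193}{2} - \frac{20}{9} = - \frac{1777}{18}$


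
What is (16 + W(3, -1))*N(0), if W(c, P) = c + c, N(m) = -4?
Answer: -88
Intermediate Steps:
W(c, P) = 2*c
(16 + W(3, -1))*N(0) = (16 + 2*3)*(-4) = (16 + 6)*(-4) = 22*(-4) = -88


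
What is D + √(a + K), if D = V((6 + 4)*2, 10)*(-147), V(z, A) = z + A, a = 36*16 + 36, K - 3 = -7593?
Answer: -4410 + I*√6978 ≈ -4410.0 + 83.534*I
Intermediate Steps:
K = -7590 (K = 3 - 7593 = -7590)
a = 612 (a = 576 + 36 = 612)
V(z, A) = A + z
D = -4410 (D = (10 + (6 + 4)*2)*(-147) = (10 + 10*2)*(-147) = (10 + 20)*(-147) = 30*(-147) = -4410)
D + √(a + K) = -4410 + √(612 - 7590) = -4410 + √(-6978) = -4410 + I*√6978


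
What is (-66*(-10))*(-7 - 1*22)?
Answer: -19140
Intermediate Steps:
(-66*(-10))*(-7 - 1*22) = 660*(-7 - 22) = 660*(-29) = -19140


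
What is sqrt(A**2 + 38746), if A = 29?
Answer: sqrt(39587) ≈ 198.96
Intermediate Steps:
sqrt(A**2 + 38746) = sqrt(29**2 + 38746) = sqrt(841 + 38746) = sqrt(39587)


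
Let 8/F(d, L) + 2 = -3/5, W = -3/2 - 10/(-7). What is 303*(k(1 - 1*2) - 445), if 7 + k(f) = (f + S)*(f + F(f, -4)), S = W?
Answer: -24685107/182 ≈ -1.3563e+5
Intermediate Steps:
W = -1/14 (W = -3*1/2 - 10*(-1/7) = -3/2 + 10/7 = -1/14 ≈ -0.071429)
S = -1/14 ≈ -0.071429
F(d, L) = -40/13 (F(d, L) = 8/(-2 - 3/5) = 8/(-13/5) = 8*(-5/13) = -40/13)
k(f) = -7 + (-40/13 + f)*(-1/14 + f) (k(f) = -7 + (f - 1/14)*(f - 40/13) = -7 + (-1/14 + f)*(-40/13 + f) = -7 + (-40/13 + f)*(-1/14 + f))
303*(k(1 - 1*2) - 445) = 303*((-617/91 + (1 - 1*2)**2 - 573*(1 - 1*2)/182) - 445) = 303*((-617/91 + (1 - 2)**2 - 573*(1 - 2)/182) - 445) = 303*((-617/91 + (-1)**2 - 573/182*(-1)) - 445) = 303*((-617/91 + 1 + 573/182) - 445) = 303*(-479/182 - 445) = 303*(-81469/182) = -24685107/182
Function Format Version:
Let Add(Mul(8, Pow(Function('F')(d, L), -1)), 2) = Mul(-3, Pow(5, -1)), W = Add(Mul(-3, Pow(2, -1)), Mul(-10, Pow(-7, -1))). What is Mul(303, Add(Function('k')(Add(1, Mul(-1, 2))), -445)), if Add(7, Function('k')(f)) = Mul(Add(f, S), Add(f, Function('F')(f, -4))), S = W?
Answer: Rational(-24685107, 182) ≈ -1.3563e+5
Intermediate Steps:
W = Rational(-1, 14) (W = Add(Mul(-3, Rational(1, 2)), Mul(-10, Rational(-1, 7))) = Add(Rational(-3, 2), Rational(10, 7)) = Rational(-1, 14) ≈ -0.071429)
S = Rational(-1, 14) ≈ -0.071429
Function('F')(d, L) = Rational(-40, 13) (Function('F')(d, L) = Mul(8, Pow(Add(-2, Mul(-3, Pow(5, -1))), -1)) = Mul(8, Pow(Add(-2, Mul(-3, Rational(1, 5))), -1)) = Mul(8, Pow(Add(-2, Rational(-3, 5)), -1)) = Mul(8, Pow(Rational(-13, 5), -1)) = Mul(8, Rational(-5, 13)) = Rational(-40, 13))
Function('k')(f) = Add(-7, Mul(Add(Rational(-40, 13), f), Add(Rational(-1, 14), f))) (Function('k')(f) = Add(-7, Mul(Add(f, Rational(-1, 14)), Add(f, Rational(-40, 13)))) = Add(-7, Mul(Add(Rational(-1, 14), f), Add(Rational(-40, 13), f))) = Add(-7, Mul(Add(Rational(-40, 13), f), Add(Rational(-1, 14), f))))
Mul(303, Add(Function('k')(Add(1, Mul(-1, 2))), -445)) = Mul(303, Add(Add(Rational(-617, 91), Pow(Add(1, Mul(-1, 2)), 2), Mul(Rational(-573, 182), Add(1, Mul(-1, 2)))), -445)) = Mul(303, Add(Add(Rational(-617, 91), Pow(Add(1, -2), 2), Mul(Rational(-573, 182), Add(1, -2))), -445)) = Mul(303, Add(Add(Rational(-617, 91), Pow(-1, 2), Mul(Rational(-573, 182), -1)), -445)) = Mul(303, Add(Add(Rational(-617, 91), 1, Rational(573, 182)), -445)) = Mul(303, Add(Rational(-479, 182), -445)) = Mul(303, Rational(-81469, 182)) = Rational(-24685107, 182)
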